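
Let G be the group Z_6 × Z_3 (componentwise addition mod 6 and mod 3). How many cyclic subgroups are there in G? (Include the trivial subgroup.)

A cyclic subgroup of order d is generated by each of its φ(d) elements of order d, so the cyclic subgroups of order d number (#elements of order d)/φ(d).
Cyclic subgroups by order — order 1: 1; order 2: 1; order 3: 4; order 6: 4.
Total: 10.

10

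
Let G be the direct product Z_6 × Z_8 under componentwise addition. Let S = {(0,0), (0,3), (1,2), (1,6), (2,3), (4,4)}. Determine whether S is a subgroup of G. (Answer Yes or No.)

No

(4,4) ∈ S but its inverse (2,4) ∉ S, so S is not a subgroup.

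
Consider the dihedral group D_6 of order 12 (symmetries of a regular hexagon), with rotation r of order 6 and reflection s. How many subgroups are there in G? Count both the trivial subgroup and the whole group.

|G| = 12, so by Lagrange every subgroup order divides 12. Divisors: 1, 2, 3, 4, 6, 12.
Subgroups by order — order 1: 1; order 2: 7; order 3: 1; order 4: 3; order 6: 3; order 12: 1.
Total: 1 + 7 + 1 + 3 + 3 + 1 = 16.

16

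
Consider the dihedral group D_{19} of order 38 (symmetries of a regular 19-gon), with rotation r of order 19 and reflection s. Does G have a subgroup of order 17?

No

17 does not divide |G| = 38, so by Lagrange no subgroup of order 17 exists.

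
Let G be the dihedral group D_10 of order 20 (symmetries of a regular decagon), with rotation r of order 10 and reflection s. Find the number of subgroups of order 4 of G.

5

|G| = 20 and 4 | 20, so subgroups of order 4 are possible by Lagrange.
The subgroups of order 4 are: {e, r^5, r^2s, r^7s}; {e, r^5, r^3s, r^8s}; {e, r^5, r^4s, r^9s}; {e, r^5, s, r^5s}; … (5 in all).
So G has 5 subgroups of order 4.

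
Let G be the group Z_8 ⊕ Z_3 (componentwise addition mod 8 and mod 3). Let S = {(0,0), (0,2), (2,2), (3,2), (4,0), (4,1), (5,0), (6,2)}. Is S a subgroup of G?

No

(6,2) ∈ S but its inverse (2,1) ∉ S, so S is not a subgroup.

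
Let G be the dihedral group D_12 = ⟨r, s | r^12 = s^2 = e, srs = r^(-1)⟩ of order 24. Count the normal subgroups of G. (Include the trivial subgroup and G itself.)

9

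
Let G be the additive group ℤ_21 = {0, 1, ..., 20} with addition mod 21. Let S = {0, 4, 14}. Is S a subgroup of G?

No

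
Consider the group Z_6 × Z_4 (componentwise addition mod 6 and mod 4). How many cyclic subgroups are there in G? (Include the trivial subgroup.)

Each element a generates a cyclic subgroup ⟨a⟩; distinct elements may generate the same one (a cyclic group of order d has φ(d) generators).
Cyclic subgroups by order — order 1: 1; order 2: 3; order 3: 1; order 4: 2; order 6: 3; order 12: 2.
Total: 12.

12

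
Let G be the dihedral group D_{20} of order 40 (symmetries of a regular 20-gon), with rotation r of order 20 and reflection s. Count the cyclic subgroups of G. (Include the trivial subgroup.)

26

Each element a generates a cyclic subgroup ⟨a⟩; distinct elements may generate the same one (a cyclic group of order d has φ(d) generators).
Cyclic subgroups by order — order 1: 1; order 2: 21; order 4: 1; order 5: 1; order 10: 1; order 20: 1.
Total: 26.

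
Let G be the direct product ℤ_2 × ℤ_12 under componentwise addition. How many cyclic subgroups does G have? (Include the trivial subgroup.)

A cyclic subgroup of order d is generated by each of its φ(d) elements of order d, so the cyclic subgroups of order d number (#elements of order d)/φ(d).
Cyclic subgroups by order — order 1: 1; order 2: 3; order 3: 1; order 4: 2; order 6: 3; order 12: 2.
Total: 12.

12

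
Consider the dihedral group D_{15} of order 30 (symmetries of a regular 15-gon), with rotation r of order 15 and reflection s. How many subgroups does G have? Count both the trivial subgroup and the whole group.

28

|G| = 30, so by Lagrange every subgroup order divides 30. Divisors: 1, 2, 3, 5, 6, 10, 15, 30.
Subgroups by order — order 1: 1; order 2: 15; order 3: 1; order 5: 1; order 6: 5; order 10: 3; order 15: 1; order 30: 1.
Total: 1 + 15 + 1 + 1 + 5 + 3 + 1 + 1 = 28.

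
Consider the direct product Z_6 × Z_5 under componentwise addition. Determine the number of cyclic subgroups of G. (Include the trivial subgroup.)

8

Each element a generates a cyclic subgroup ⟨a⟩; distinct elements may generate the same one (a cyclic group of order d has φ(d) generators).
Cyclic subgroups by order — order 1: 1; order 2: 1; order 3: 1; order 5: 1; order 6: 1; order 10: 1; order 15: 1; order 30: 1.
Total: 8.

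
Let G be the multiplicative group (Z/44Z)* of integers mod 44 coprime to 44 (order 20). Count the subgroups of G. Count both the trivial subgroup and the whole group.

|G| = 20, so by Lagrange every subgroup order divides 20. Divisors: 1, 2, 4, 5, 10, 20.
Subgroups by order — order 1: 1; order 2: 3; order 4: 1; order 5: 1; order 10: 3; order 20: 1.
Total: 1 + 3 + 1 + 1 + 3 + 1 = 10.

10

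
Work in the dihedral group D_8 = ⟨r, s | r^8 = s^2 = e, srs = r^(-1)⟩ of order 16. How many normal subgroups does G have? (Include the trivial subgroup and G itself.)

G has 19 subgroups. Checking conjugation-invariance by order — order 1: 1/1 normal; order 2: 1/9 normal; order 4: 1/5 normal; order 8: 3/3 normal; order 16: 1/1 normal.
Total normal subgroups: 7.

7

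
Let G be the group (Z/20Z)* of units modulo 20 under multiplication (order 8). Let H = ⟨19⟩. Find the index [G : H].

4

|⟨19⟩| = 2 and |G| = 8.
By Lagrange, [G : H] = |G|/|H| = 8/2 = 4.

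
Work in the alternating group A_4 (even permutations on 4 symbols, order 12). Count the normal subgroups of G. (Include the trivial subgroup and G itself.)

3

G has 10 subgroups. Checking conjugation-invariance by order — order 1: 1/1 normal; order 2: 0/3 normal; order 3: 0/4 normal; order 4: 1/1 normal; order 12: 1/1 normal.
Total normal subgroups: 3.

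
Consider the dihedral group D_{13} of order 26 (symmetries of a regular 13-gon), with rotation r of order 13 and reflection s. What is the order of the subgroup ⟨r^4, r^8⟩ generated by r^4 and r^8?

|⟨r^4⟩| = 13 and |⟨r^8⟩| = 13, so |H| is a multiple of lcm(13, 13) = 13 and divides |G| = 26.
Closing under the operation: H = {e, r, r^2, r^3, r^4, r^5, r^6, r^7, r^8, r^9, r^10, r^11, r^12}, so |H| = 13.

13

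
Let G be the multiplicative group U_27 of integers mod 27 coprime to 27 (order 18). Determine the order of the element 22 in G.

Compute successive powers of 22 mod 27: 22, 25, 10, 4, 7, 19, 13, 16, …; 22^9 ≡ 1 (mod 27).
So |⟨22⟩| = 9.

9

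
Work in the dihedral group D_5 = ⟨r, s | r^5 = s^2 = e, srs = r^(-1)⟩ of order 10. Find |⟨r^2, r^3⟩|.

|⟨r^2⟩| = 5 and |⟨r^3⟩| = 5, so |H| is a multiple of lcm(5, 5) = 5 and divides |G| = 10.
Closing under the operation: H = {e, r, r^2, r^3, r^4}, so |H| = 5.

5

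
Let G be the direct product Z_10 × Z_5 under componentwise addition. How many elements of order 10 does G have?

24

An element (a,b) has order lcm(ord(a), ord(b)); count pairs with lcm equal to 10.
Enumerating gives 24 such elements.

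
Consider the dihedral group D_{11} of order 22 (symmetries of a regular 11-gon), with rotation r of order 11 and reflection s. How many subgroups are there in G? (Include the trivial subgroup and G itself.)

14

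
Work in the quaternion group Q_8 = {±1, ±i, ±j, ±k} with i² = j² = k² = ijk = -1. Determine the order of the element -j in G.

4

Computing powers of -j: the smallest k with (-j)^k = e is k = 4.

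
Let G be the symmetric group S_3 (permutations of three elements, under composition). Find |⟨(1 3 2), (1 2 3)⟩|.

|⟨(1 3 2)⟩| = 3 and |⟨(1 2 3)⟩| = 3, so |H| is a multiple of lcm(3, 3) = 3 and divides |G| = 6.
Closing under the operation: H = {e, (1 2 3), (1 3 2)}, so |H| = 3.

3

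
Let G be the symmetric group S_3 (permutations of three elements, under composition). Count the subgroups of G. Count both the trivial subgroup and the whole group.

6

|G| = 6, so by Lagrange every subgroup order divides 6. Divisors: 1, 2, 3, 6.
Subgroups by order — order 1: 1; order 2: 3; order 3: 1; order 6: 1.
Total: 1 + 3 + 1 + 1 = 6.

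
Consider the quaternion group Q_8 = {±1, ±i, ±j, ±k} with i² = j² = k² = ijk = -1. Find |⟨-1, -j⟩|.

|⟨-1⟩| = 2 and |⟨-j⟩| = 4, so |H| is a multiple of lcm(2, 4) = 4 and divides |G| = 8.
Closing under the operation: H = {1, -1, j, -j}, so |H| = 4.

4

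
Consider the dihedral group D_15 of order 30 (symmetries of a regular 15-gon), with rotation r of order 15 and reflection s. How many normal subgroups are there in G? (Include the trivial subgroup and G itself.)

G has 28 subgroups. Checking conjugation-invariance by order — order 1: 1/1 normal; order 2: 0/15 normal; order 3: 1/1 normal; order 5: 1/1 normal; order 6: 0/5 normal; order 10: 0/3 normal; order 15: 1/1 normal; order 30: 1/1 normal.
Total normal subgroups: 5.

5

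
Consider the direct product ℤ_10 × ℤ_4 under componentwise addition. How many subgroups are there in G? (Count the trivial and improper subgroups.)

16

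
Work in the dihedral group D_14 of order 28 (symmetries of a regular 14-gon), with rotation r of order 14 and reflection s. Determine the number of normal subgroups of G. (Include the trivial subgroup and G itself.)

G has 28 subgroups. Checking conjugation-invariance by order — order 1: 1/1 normal; order 2: 1/15 normal; order 4: 0/7 normal; order 7: 1/1 normal; order 14: 3/3 normal; order 28: 1/1 normal.
Total normal subgroups: 7.

7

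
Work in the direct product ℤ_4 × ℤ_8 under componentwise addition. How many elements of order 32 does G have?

An element (a,b) has order lcm(ord(a), ord(b)); count pairs with lcm equal to 32.
Enumerating gives 0 such elements.

0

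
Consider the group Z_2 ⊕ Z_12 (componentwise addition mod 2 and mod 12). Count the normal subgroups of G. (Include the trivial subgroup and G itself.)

G is abelian, so every subgroup is normal.
G has 16 subgroups in total, hence 16 normal subgroups.

16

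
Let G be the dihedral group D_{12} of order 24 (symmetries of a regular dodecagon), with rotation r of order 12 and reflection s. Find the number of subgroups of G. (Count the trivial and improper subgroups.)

|G| = 24, so by Lagrange every subgroup order divides 24. Divisors: 1, 2, 3, 4, 6, 8, 12, 24.
Subgroups by order — order 1: 1; order 2: 13; order 3: 1; order 4: 7; order 6: 5; order 8: 3; order 12: 3; order 24: 1.
Total: 1 + 13 + 1 + 7 + 5 + 3 + 3 + 1 = 34.

34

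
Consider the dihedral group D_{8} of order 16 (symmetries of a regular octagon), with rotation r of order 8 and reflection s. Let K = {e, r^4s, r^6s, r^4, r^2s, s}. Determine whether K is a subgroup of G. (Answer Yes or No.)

No

|K| = 6 does not divide |G| = 16, so by Lagrange K is not a subgroup.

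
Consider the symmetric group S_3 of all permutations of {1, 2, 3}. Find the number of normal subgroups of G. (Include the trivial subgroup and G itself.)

G has 6 subgroups. Checking conjugation-invariance by order — order 1: 1/1 normal; order 2: 0/3 normal; order 3: 1/1 normal; order 6: 1/1 normal.
Total normal subgroups: 3.

3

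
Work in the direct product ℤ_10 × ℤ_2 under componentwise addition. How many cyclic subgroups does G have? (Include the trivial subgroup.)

Group the elements of G by the cyclic subgroup they generate; each cyclic subgroup of order d accounts for φ(d) elements.
Cyclic subgroups by order — order 1: 1; order 2: 3; order 5: 1; order 10: 3.
Total: 8.

8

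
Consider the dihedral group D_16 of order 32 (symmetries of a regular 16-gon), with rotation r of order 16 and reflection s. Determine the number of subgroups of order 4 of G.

9

|G| = 32 and 4 | 32, so subgroups of order 4 are possible by Lagrange.
The subgroups of order 4 are: {e, r^8, r^2s, r^10s}; {e, r^8, r^3s, r^11s}; {e, r^4, r^8, r^12}; {e, r^8, r^4s, r^12s}; … (9 in all).
So G has 9 subgroups of order 4.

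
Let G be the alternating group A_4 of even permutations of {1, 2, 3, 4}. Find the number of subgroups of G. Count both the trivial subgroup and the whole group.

10

|G| = 12, so by Lagrange every subgroup order divides 12. Divisors: 1, 2, 3, 4, 6, 12.
Subgroups by order — order 1: 1; order 2: 3; order 3: 4; order 4: 1; order 6: 0; order 12: 1.
Total: 1 + 3 + 4 + 1 + 0 + 1 = 10.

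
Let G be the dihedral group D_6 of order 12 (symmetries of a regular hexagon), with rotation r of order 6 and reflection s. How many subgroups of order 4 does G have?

|G| = 12 and 4 | 12, so subgroups of order 4 are possible by Lagrange.
The subgroups of order 4 are: {e, r^3, r^2s, r^5s}; {e, r^3, s, r^3s}; {e, r^3, rs, r^4s}.
So G has 3 subgroups of order 4.

3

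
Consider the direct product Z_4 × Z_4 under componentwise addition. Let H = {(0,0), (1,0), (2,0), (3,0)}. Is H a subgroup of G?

Yes

|H| = 4 divides |G| = 16, consistent with Lagrange.
H contains the identity, every element's inverse is in H, and H is closed under +: it is a subgroup.
In fact H = ⟨(1,0)⟩.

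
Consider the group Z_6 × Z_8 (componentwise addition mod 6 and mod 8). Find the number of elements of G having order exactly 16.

0

An element (a,b) has order lcm(ord(a), ord(b)); count pairs with lcm equal to 16.
Enumerating gives 0 such elements.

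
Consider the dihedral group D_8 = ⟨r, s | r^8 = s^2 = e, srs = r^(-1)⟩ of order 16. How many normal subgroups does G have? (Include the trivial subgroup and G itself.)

7

G has 19 subgroups. Checking conjugation-invariance by order — order 1: 1/1 normal; order 2: 1/9 normal; order 4: 1/5 normal; order 8: 3/3 normal; order 16: 1/1 normal.
Total normal subgroups: 7.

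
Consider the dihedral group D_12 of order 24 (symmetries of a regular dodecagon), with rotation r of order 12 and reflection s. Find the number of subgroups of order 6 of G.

|G| = 24 and 6 | 24, so subgroups of order 6 are possible by Lagrange.
The subgroups of order 6 are: {e, r^2, r^4, r^6, r^8, r^10}; {e, r^4, r^8, r^2s, r^6s, r^10s}; {e, r^4, r^8, r^3s, r^7s, r^11s}; {e, r^4, r^8, s, r^4s, r^8s}; … (5 in all).
So G has 5 subgroups of order 6.

5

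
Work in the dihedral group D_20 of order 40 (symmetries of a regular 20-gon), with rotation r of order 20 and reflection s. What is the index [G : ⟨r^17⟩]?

2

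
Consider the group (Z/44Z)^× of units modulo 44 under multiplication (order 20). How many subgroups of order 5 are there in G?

|G| = 20 and 5 | 20, so subgroups of order 5 are possible by Lagrange.
The subgroups of order 5 are: {1, 5, 9, 25, 37}.
So G has 1 subgroup of order 5.

1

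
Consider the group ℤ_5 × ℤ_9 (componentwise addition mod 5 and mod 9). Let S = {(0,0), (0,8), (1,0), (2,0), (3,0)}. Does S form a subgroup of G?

No

(1,0) ∈ S but its inverse (4,0) ∉ S, so S is not a subgroup.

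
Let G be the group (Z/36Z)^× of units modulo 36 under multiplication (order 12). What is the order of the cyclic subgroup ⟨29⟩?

Compute successive powers of 29 mod 36: 29, 13, 17, 25, 5, 1; 29^6 ≡ 1 (mod 36).
So |⟨29⟩| = 6.

6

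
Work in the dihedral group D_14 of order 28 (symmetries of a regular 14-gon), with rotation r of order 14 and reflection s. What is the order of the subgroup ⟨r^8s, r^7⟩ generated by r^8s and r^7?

4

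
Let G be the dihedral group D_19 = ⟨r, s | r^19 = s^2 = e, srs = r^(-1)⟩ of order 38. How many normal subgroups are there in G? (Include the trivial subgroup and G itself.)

3

G has 22 subgroups. Checking conjugation-invariance by order — order 1: 1/1 normal; order 2: 0/19 normal; order 19: 1/1 normal; order 38: 1/1 normal.
Total normal subgroups: 3.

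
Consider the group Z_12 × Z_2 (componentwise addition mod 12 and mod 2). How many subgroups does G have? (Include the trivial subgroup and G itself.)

16

|G| = 24, so by Lagrange every subgroup order divides 24. Divisors: 1, 2, 3, 4, 6, 8, 12, 24.
Subgroups by order — order 1: 1; order 2: 3; order 3: 1; order 4: 3; order 6: 3; order 8: 1; order 12: 3; order 24: 1.
Total: 1 + 3 + 1 + 3 + 3 + 1 + 3 + 1 = 16.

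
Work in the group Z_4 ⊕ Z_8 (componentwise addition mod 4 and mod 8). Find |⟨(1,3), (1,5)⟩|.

|⟨(1,3)⟩| = 8 and |⟨(1,5)⟩| = 8, so |H| is a multiple of lcm(8, 8) = 8 and divides |G| = 32.
Closing under the operation: H = {(0,0), (0,2), (0,4), (0,6), (1,1), (1,3), (1,5), (1,7), (2,0), (2,2), (2,4), (2,6), (3,1), (3,3), (3,5), (3,7)}, so |H| = 16.

16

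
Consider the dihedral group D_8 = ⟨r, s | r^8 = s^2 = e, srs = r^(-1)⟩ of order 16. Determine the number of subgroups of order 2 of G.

|G| = 16 and 2 | 16, so subgroups of order 2 are possible by Lagrange.
The subgroups of order 2 are: {e, r^2s}; {e, r^3s}; {e, r^4}; {e, r^4s}; … (9 in all).
So G has 9 subgroups of order 2.

9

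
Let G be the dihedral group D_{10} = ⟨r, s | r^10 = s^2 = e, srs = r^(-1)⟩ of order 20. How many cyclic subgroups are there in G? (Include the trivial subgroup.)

Each element a generates a cyclic subgroup ⟨a⟩; distinct elements may generate the same one (a cyclic group of order d has φ(d) generators).
Cyclic subgroups by order — order 1: 1; order 2: 11; order 5: 1; order 10: 1.
Total: 14.

14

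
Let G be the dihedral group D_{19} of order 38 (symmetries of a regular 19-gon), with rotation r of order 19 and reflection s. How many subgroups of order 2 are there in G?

19

|G| = 38 and 2 | 38, so subgroups of order 2 are possible by Lagrange.
The subgroups of order 2 are: {e, r^10s}; {e, r^11s}; {e, r^12s}; {e, r^13s}; … (19 in all).
So G has 19 subgroups of order 2.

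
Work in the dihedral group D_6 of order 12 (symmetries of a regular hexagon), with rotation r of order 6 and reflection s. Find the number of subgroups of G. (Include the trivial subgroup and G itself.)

|G| = 12, so by Lagrange every subgroup order divides 12. Divisors: 1, 2, 3, 4, 6, 12.
Subgroups by order — order 1: 1; order 2: 7; order 3: 1; order 4: 3; order 6: 3; order 12: 1.
Total: 1 + 7 + 1 + 3 + 3 + 1 = 16.

16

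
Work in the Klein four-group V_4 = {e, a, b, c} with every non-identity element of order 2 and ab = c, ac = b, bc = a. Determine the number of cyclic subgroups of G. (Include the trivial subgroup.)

4

Each element a generates a cyclic subgroup ⟨a⟩; distinct elements may generate the same one (a cyclic group of order d has φ(d) generators).
Cyclic subgroups by order — order 1: 1; order 2: 3.
Total: 4.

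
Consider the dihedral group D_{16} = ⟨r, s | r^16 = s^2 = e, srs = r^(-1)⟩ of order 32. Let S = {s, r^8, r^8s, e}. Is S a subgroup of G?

Yes

|S| = 4 divides |G| = 32, consistent with Lagrange.
S contains the identity, every element's inverse is in S, and S is closed under ·: it is a subgroup.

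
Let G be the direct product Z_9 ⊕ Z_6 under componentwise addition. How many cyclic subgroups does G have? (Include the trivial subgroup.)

16

Group the elements of G by the cyclic subgroup they generate; each cyclic subgroup of order d accounts for φ(d) elements.
Cyclic subgroups by order — order 1: 1; order 2: 1; order 3: 4; order 6: 4; order 9: 3; order 18: 3.
Total: 16.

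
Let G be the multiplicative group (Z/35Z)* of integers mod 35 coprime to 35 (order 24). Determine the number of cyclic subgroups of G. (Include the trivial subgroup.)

12

Each element a generates a cyclic subgroup ⟨a⟩; distinct elements may generate the same one (a cyclic group of order d has φ(d) generators).
Cyclic subgroups by order — order 1: 1; order 2: 3; order 3: 1; order 4: 2; order 6: 3; order 12: 2.
Total: 12.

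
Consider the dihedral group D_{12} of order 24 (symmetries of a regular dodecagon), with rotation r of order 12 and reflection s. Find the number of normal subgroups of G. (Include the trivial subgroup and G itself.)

G has 34 subgroups. Checking conjugation-invariance by order — order 1: 1/1 normal; order 2: 1/13 normal; order 3: 1/1 normal; order 4: 1/7 normal; order 6: 1/5 normal; order 8: 0/3 normal; order 12: 3/3 normal; order 24: 1/1 normal.
Total normal subgroups: 9.

9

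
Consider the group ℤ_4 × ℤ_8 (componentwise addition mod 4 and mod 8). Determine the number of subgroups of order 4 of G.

7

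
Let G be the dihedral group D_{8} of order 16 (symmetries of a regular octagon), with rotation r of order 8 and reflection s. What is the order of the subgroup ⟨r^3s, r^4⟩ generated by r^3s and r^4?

|⟨r^3s⟩| = 2 and |⟨r^4⟩| = 2, so |H| is a multiple of lcm(2, 2) = 2 and divides |G| = 16.
Closing under the operation: H = {e, r^4, r^3s, r^7s}, so |H| = 4.

4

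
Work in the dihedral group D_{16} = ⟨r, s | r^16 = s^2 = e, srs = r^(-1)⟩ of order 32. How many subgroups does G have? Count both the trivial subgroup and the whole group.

36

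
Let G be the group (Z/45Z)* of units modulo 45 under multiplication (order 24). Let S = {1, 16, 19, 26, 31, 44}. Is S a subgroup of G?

Closure fails: 16 · 19 = 34 ∉ S. So S is not a subgroup.

No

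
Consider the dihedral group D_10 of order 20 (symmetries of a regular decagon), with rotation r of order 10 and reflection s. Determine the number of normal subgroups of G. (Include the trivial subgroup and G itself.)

7

G has 22 subgroups. Checking conjugation-invariance by order — order 1: 1/1 normal; order 2: 1/11 normal; order 4: 0/5 normal; order 5: 1/1 normal; order 10: 3/3 normal; order 20: 1/1 normal.
Total normal subgroups: 7.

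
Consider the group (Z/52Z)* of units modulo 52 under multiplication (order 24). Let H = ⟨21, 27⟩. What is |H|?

|⟨21⟩| = 4 and |⟨27⟩| = 2, so |H| is a multiple of lcm(4, 2) = 4 and divides |G| = 24.
Closing under the operation: H = {1, 5, 21, 25, 27, 31, 47, 51}, so |H| = 8.

8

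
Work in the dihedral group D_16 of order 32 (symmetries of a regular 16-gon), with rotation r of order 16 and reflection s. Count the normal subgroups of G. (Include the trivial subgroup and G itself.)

8

G has 36 subgroups. Checking conjugation-invariance by order — order 1: 1/1 normal; order 2: 1/17 normal; order 4: 1/9 normal; order 8: 1/5 normal; order 16: 3/3 normal; order 32: 1/1 normal.
Total normal subgroups: 8.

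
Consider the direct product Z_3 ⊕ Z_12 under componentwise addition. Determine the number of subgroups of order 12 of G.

|G| = 36 and 12 | 36, so subgroups of order 12 are possible by Lagrange.
The subgroups of order 12 are: {(0,0), (0,1), (0,2), (0,3), (0,4), (0,5), (0,6), (0,7), (0,8), (0,9), (0,10), (0,11)}; {(0,0), (0,3), (0,6), (0,9), (1,0), (1,3), (1,6), (1,9), (2,0), (2,3), (2,6), (2,9)}; {(0,0), (0,3), (0,6), (0,9), (1,1), (1,4), (1,7), (1,10), (2,2), (2,5), (2,8), (2,11)}; {(0,0), (0,3), (0,6), (0,9), (1,2), (1,5), (1,8), (1,11), (2,1), (2,4), (2,7), (2,10)}.
So G has 4 subgroups of order 12.

4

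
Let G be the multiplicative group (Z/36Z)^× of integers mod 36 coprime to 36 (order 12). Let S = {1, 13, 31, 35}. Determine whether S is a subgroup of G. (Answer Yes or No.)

13 ∈ S but its inverse 25 ∉ S, so S is not a subgroup.

No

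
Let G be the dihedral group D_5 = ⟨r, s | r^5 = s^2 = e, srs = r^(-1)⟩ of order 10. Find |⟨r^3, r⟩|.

5

|⟨r^3⟩| = 5 and |⟨r⟩| = 5, so |H| is a multiple of lcm(5, 5) = 5 and divides |G| = 10.
Closing under the operation: H = {e, r, r^2, r^3, r^4}, so |H| = 5.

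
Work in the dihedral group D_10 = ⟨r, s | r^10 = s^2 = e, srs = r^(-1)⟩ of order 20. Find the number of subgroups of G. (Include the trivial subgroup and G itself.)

22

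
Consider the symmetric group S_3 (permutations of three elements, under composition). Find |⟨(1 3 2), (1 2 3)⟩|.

|⟨(1 3 2)⟩| = 3 and |⟨(1 2 3)⟩| = 3, so |H| is a multiple of lcm(3, 3) = 3 and divides |G| = 6.
Closing under the operation: H = {e, (1 2 3), (1 3 2)}, so |H| = 3.

3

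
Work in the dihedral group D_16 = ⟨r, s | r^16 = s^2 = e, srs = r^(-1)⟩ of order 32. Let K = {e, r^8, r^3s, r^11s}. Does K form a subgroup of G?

Yes

|K| = 4 divides |G| = 32, consistent with Lagrange.
K contains the identity, every element's inverse is in K, and K is closed under ·: it is a subgroup.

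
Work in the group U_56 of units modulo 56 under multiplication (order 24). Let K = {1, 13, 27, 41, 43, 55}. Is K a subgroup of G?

Closure fails: 41 · 13 = 29 ∉ K. So K is not a subgroup.

No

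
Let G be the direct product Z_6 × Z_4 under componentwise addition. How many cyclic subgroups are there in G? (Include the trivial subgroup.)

Each element a generates a cyclic subgroup ⟨a⟩; distinct elements may generate the same one (a cyclic group of order d has φ(d) generators).
Cyclic subgroups by order — order 1: 1; order 2: 3; order 3: 1; order 4: 2; order 6: 3; order 12: 2.
Total: 12.

12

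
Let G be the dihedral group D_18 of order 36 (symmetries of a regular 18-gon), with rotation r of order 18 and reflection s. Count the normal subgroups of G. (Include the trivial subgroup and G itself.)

9

G has 45 subgroups. Checking conjugation-invariance by order — order 1: 1/1 normal; order 2: 1/19 normal; order 3: 1/1 normal; order 4: 0/9 normal; order 6: 1/7 normal; order 9: 1/1 normal; order 12: 0/3 normal; order 18: 3/3 normal; order 36: 1/1 normal.
Total normal subgroups: 9.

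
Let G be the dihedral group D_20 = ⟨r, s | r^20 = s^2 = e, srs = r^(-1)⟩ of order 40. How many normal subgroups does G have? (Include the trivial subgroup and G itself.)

9

G has 48 subgroups. Checking conjugation-invariance by order — order 1: 1/1 normal; order 2: 1/21 normal; order 4: 1/11 normal; order 5: 1/1 normal; order 8: 0/5 normal; order 10: 1/5 normal; order 20: 3/3 normal; order 40: 1/1 normal.
Total normal subgroups: 9.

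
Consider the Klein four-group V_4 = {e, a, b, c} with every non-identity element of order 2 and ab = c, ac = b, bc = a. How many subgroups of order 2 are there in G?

3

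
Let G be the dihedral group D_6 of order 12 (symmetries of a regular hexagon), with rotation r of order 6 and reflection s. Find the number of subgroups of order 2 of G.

|G| = 12 and 2 | 12, so subgroups of order 2 are possible by Lagrange.
The subgroups of order 2 are: {e, r^2s}; {e, r^3}; {e, r^3s}; {e, r^4s}; … (7 in all).
So G has 7 subgroups of order 2.

7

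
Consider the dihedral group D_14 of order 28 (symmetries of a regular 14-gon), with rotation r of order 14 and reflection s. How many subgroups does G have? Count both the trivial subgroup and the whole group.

28

|G| = 28, so by Lagrange every subgroup order divides 28. Divisors: 1, 2, 4, 7, 14, 28.
Subgroups by order — order 1: 1; order 2: 15; order 4: 7; order 7: 1; order 14: 3; order 28: 1.
Total: 1 + 15 + 7 + 1 + 3 + 1 = 28.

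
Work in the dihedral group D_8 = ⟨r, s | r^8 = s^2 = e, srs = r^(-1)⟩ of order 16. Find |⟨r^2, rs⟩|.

|⟨r^2⟩| = 4 and |⟨rs⟩| = 2, so |H| is a multiple of lcm(4, 2) = 4 and divides |G| = 16.
Closing under the operation: H = {e, r^2, r^4, r^6, rs, r^3s, r^5s, r^7s}, so |H| = 8.

8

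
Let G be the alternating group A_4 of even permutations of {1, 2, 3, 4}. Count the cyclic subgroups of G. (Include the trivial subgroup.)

Group the elements of G by the cyclic subgroup they generate; each cyclic subgroup of order d accounts for φ(d) elements.
Cyclic subgroups by order — order 1: 1; order 2: 3; order 3: 4.
Total: 8.

8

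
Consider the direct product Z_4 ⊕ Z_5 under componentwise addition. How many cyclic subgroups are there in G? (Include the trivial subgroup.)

6

Each element a generates a cyclic subgroup ⟨a⟩; distinct elements may generate the same one (a cyclic group of order d has φ(d) generators).
Cyclic subgroups by order — order 1: 1; order 2: 1; order 4: 1; order 5: 1; order 10: 1; order 20: 1.
Total: 6.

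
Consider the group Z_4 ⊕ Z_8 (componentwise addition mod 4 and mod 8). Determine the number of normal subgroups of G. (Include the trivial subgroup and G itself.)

22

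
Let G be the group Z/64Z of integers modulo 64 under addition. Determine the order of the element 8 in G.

In Z/64Z, the order of an element a is n/gcd(a, n).
gcd(8, 64) = 8, so |⟨8⟩| = 64/8 = 8.

8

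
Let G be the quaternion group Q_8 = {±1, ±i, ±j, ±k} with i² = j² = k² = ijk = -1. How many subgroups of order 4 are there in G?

3

|G| = 8 and 4 | 8, so subgroups of order 4 are possible by Lagrange.
The subgroups of order 4 are: {1, -1, i, -i}; {1, -1, j, -j}; {1, -1, k, -k}.
So G has 3 subgroups of order 4.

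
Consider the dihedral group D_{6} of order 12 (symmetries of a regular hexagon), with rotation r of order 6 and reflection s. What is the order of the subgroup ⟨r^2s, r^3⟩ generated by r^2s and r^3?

4

|⟨r^2s⟩| = 2 and |⟨r^3⟩| = 2, so |H| is a multiple of lcm(2, 2) = 2 and divides |G| = 12.
Closing under the operation: H = {e, r^3, r^2s, r^5s}, so |H| = 4.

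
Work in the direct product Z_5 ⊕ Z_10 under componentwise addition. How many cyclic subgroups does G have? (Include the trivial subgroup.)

14

A cyclic subgroup of order d is generated by each of its φ(d) elements of order d, so the cyclic subgroups of order d number (#elements of order d)/φ(d).
Cyclic subgroups by order — order 1: 1; order 2: 1; order 5: 6; order 10: 6.
Total: 14.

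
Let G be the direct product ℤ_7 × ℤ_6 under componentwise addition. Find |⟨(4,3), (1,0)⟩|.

|⟨(4,3)⟩| = 14 and |⟨(1,0)⟩| = 7, so |H| is a multiple of lcm(14, 7) = 14 and divides |G| = 42.
Closing under the operation: H = {(0,0), (0,3), (1,0), (1,3), (2,0), (2,3), (3,0), (3,3), (4,0), (4,3), (5,0), (5,3), (6,0), (6,3)}, so |H| = 14.

14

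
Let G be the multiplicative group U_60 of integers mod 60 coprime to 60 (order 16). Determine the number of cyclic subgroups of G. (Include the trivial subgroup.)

12

Group the elements of G by the cyclic subgroup they generate; each cyclic subgroup of order d accounts for φ(d) elements.
Cyclic subgroups by order — order 1: 1; order 2: 7; order 4: 4.
Total: 12.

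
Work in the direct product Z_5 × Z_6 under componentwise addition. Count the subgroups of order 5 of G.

|G| = 30 and 5 | 30, so subgroups of order 5 are possible by Lagrange.
The subgroups of order 5 are: {(0,0), (1,0), (2,0), (3,0), (4,0)}.
So G has 1 subgroup of order 5.

1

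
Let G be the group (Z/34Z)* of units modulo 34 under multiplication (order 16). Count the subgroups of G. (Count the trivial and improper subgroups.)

5

|G| = 16, so by Lagrange every subgroup order divides 16. Divisors: 1, 2, 4, 8, 16.
Subgroups by order — order 1: 1; order 2: 1; order 4: 1; order 8: 1; order 16: 1.
Total: 1 + 1 + 1 + 1 + 1 = 5.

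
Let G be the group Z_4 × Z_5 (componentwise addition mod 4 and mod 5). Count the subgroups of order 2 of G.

|G| = 20 and 2 | 20, so subgroups of order 2 are possible by Lagrange.
The subgroups of order 2 are: {(0,0), (2,0)}.
So G has 1 subgroup of order 2.

1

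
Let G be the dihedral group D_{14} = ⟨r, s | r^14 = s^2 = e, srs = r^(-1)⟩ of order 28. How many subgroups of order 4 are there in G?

|G| = 28 and 4 | 28, so subgroups of order 4 are possible by Lagrange.
The subgroups of order 4 are: {e, r^7, r^3s, r^10s}; {e, r^7, r^4s, r^11s}; {e, r^7, r^5s, r^12s}; {e, r^7, r^6s, r^13s}; … (7 in all).
So G has 7 subgroups of order 4.

7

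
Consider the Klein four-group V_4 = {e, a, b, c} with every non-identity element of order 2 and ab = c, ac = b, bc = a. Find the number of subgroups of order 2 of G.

|G| = 4 and 2 | 4, so subgroups of order 2 are possible by Lagrange.
The subgroups of order 2 are: {e, a}; {e, b}; {e, c}.
So G has 3 subgroups of order 2.

3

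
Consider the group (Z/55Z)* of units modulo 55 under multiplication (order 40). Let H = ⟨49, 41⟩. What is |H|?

20

|⟨49⟩| = 10 and |⟨41⟩| = 10, so |H| is a multiple of lcm(10, 10) = 10 and divides |G| = 40.
Closing under the operation: H = {1, 4, 6, 9, 14, 16, 19, 21, 24, 26, 29, 31, 34, 36, 39, 41, 46, 49, 51, 54}, so |H| = 20.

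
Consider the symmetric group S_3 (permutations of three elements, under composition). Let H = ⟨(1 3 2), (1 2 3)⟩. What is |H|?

3

|⟨(1 3 2)⟩| = 3 and |⟨(1 2 3)⟩| = 3, so |H| is a multiple of lcm(3, 3) = 3 and divides |G| = 6.
Closing under the operation: H = {e, (1 2 3), (1 3 2)}, so |H| = 3.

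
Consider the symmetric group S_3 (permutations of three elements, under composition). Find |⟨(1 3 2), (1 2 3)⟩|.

|⟨(1 3 2)⟩| = 3 and |⟨(1 2 3)⟩| = 3, so |H| is a multiple of lcm(3, 3) = 3 and divides |G| = 6.
Closing under the operation: H = {e, (1 2 3), (1 3 2)}, so |H| = 3.

3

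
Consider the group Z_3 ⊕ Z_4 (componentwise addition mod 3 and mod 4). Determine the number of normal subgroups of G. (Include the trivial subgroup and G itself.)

G is abelian, so every subgroup is normal.
G has 6 subgroups in total, hence 6 normal subgroups.

6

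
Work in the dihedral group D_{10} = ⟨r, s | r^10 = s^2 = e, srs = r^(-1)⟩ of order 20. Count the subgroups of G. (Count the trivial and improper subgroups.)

|G| = 20, so by Lagrange every subgroup order divides 20. Divisors: 1, 2, 4, 5, 10, 20.
Subgroups by order — order 1: 1; order 2: 11; order 4: 5; order 5: 1; order 10: 3; order 20: 1.
Total: 1 + 11 + 5 + 1 + 3 + 1 = 22.

22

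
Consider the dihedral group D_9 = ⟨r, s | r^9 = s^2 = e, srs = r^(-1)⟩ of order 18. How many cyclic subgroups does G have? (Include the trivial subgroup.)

12

A cyclic subgroup of order d is generated by each of its φ(d) elements of order d, so the cyclic subgroups of order d number (#elements of order d)/φ(d).
Cyclic subgroups by order — order 1: 1; order 2: 9; order 3: 1; order 9: 1.
Total: 12.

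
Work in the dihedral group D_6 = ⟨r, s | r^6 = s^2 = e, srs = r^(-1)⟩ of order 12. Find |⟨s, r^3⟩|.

|⟨s⟩| = 2 and |⟨r^3⟩| = 2, so |H| is a multiple of lcm(2, 2) = 2 and divides |G| = 12.
Closing under the operation: H = {e, r^3, s, r^3s}, so |H| = 4.

4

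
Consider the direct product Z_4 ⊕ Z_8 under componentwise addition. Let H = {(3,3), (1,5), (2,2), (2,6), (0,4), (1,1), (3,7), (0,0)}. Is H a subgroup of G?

Yes

|H| = 8 divides |G| = 32, consistent with Lagrange.
H contains the identity, every element's inverse is in H, and H is closed under +: it is a subgroup.
In fact H = ⟨(1,5)⟩.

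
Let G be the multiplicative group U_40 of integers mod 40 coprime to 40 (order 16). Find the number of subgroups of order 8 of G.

7

|G| = 16 and 8 | 16, so subgroups of order 8 are possible by Lagrange.
The subgroups of order 8 are: {1, 7, 9, 11, 13, 19, 23, 37}; {1, 3, 9, 11, 17, 19, 27, 33}; {1, 9, 11, 19, 21, 29, 31, 39}; {1, 9, 13, 17, 21, 29, 33, 37}; … (7 in all).
So G has 7 subgroups of order 8.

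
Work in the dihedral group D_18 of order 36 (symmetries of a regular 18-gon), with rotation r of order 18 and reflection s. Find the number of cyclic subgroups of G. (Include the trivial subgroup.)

Group the elements of G by the cyclic subgroup they generate; each cyclic subgroup of order d accounts for φ(d) elements.
Cyclic subgroups by order — order 1: 1; order 2: 19; order 3: 1; order 6: 1; order 9: 1; order 18: 1.
Total: 24.

24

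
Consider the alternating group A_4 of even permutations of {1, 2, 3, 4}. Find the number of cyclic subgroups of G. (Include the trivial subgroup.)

8

Each element a generates a cyclic subgroup ⟨a⟩; distinct elements may generate the same one (a cyclic group of order d has φ(d) generators).
Cyclic subgroups by order — order 1: 1; order 2: 3; order 3: 4.
Total: 8.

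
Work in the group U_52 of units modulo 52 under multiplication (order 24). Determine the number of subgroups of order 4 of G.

|G| = 24 and 4 | 24, so subgroups of order 4 are possible by Lagrange.
The subgroups of order 4 are: {1, 5, 21, 25}; {1, 25, 27, 51}; {1, 25, 31, 47}.
So G has 3 subgroups of order 4.

3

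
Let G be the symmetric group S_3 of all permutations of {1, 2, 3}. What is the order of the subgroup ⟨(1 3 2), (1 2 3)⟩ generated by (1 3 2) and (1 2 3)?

|⟨(1 3 2)⟩| = 3 and |⟨(1 2 3)⟩| = 3, so |H| is a multiple of lcm(3, 3) = 3 and divides |G| = 6.
Closing under the operation: H = {e, (1 2 3), (1 3 2)}, so |H| = 3.

3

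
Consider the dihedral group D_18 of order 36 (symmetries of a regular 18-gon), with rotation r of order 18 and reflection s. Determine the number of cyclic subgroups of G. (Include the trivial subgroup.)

24

Each element a generates a cyclic subgroup ⟨a⟩; distinct elements may generate the same one (a cyclic group of order d has φ(d) generators).
Cyclic subgroups by order — order 1: 1; order 2: 19; order 3: 1; order 6: 1; order 9: 1; order 18: 1.
Total: 24.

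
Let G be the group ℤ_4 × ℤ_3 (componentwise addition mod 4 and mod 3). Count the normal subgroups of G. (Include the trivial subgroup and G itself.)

G is abelian, so every subgroup is normal.
G has 6 subgroups in total, hence 6 normal subgroups.

6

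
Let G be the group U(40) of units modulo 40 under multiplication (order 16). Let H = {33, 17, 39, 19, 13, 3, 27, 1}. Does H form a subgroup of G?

No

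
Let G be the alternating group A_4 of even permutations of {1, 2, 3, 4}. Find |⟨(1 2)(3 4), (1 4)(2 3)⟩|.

|⟨(1 2)(3 4)⟩| = 2 and |⟨(1 4)(2 3)⟩| = 2, so |H| is a multiple of lcm(2, 2) = 2 and divides |G| = 12.
Closing under the operation: H = {e, (1 2)(3 4), (1 3)(2 4), (1 4)(2 3)}, so |H| = 4.

4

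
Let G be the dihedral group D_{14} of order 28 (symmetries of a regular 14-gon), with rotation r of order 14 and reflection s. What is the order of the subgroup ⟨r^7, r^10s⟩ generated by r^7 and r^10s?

4

|⟨r^7⟩| = 2 and |⟨r^10s⟩| = 2, so |H| is a multiple of lcm(2, 2) = 2 and divides |G| = 28.
Closing under the operation: H = {e, r^7, r^3s, r^10s}, so |H| = 4.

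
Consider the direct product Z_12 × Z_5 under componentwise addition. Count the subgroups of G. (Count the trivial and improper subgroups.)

|G| = 60, so by Lagrange every subgroup order divides 60. Divisors: 1, 2, 3, 4, 5, 6, 10, 12, 15, 20, 30, 60.
Subgroups by order — order 1: 1; order 2: 1; order 3: 1; order 4: 1; order 5: 1; order 6: 1; order 10: 1; order 12: 1; order 15: 1; order 20: 1; order 30: 1; order 60: 1.
Total: 1 + 1 + 1 + 1 + 1 + 1 + 1 + 1 + 1 + 1 + 1 + 1 = 12.

12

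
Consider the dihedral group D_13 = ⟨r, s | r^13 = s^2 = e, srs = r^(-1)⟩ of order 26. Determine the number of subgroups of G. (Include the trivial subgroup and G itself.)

16

|G| = 26, so by Lagrange every subgroup order divides 26. Divisors: 1, 2, 13, 26.
Subgroups by order — order 1: 1; order 2: 13; order 13: 1; order 26: 1.
Total: 1 + 13 + 1 + 1 = 16.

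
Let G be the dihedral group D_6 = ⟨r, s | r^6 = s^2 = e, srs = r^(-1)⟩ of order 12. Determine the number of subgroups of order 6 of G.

3

|G| = 12 and 6 | 12, so subgroups of order 6 are possible by Lagrange.
The subgroups of order 6 are: {e, r, r^2, r^3, r^4, r^5}; {e, r^2, r^4, s, r^2s, r^4s}; {e, r^2, r^4, rs, r^3s, r^5s}.
So G has 3 subgroups of order 6.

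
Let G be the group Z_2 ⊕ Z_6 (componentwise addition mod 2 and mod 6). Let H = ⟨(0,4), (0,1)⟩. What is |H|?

6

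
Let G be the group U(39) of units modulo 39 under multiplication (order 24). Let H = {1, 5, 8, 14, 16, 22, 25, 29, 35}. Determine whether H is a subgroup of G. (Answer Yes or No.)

|H| = 9 does not divide |G| = 24, so by Lagrange H is not a subgroup.

No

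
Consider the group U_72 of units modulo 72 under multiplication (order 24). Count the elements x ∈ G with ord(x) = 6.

Enumerating element orders in G gives 14 elements of order 6.

14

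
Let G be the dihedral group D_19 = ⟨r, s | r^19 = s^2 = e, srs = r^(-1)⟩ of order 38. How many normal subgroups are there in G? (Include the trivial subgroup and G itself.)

G has 22 subgroups. Checking conjugation-invariance by order — order 1: 1/1 normal; order 2: 0/19 normal; order 19: 1/1 normal; order 38: 1/1 normal.
Total normal subgroups: 3.

3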